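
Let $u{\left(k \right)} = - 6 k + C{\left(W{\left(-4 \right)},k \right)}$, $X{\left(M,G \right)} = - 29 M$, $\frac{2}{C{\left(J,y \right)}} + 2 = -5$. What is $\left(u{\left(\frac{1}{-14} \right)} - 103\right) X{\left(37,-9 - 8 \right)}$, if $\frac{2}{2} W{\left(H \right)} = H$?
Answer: $\frac{772560}{7} \approx 1.1037 \cdot 10^{5}$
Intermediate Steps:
$W{\left(H \right)} = H$
$C{\left(J,y \right)} = - \frac{2}{7}$ ($C{\left(J,y \right)} = \frac{2}{-2 - 5} = \frac{2}{-7} = 2 \left(- \frac{1}{7}\right) = - \frac{2}{7}$)
$u{\left(k \right)} = - \frac{2}{7} - 6 k$ ($u{\left(k \right)} = - 6 k - \frac{2}{7} = - \frac{2}{7} - 6 k$)
$\left(u{\left(\frac{1}{-14} \right)} - 103\right) X{\left(37,-9 - 8 \right)} = \left(\left(- \frac{2}{7} - \frac{6}{-14}\right) - 103\right) \left(\left(-29\right) 37\right) = \left(\left(- \frac{2}{7} - - \frac{3}{7}\right) - 103\right) \left(-1073\right) = \left(\left(- \frac{2}{7} + \frac{3}{7}\right) - 103\right) \left(-1073\right) = \left(\frac{1}{7} - 103\right) \left(-1073\right) = \left(- \frac{720}{7}\right) \left(-1073\right) = \frac{772560}{7}$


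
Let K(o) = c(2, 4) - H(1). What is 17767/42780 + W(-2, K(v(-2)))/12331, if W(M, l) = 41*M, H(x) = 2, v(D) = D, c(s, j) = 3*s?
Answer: 215576917/527520180 ≈ 0.40866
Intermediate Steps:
K(o) = 4 (K(o) = 3*2 - 1*2 = 6 - 2 = 4)
17767/42780 + W(-2, K(v(-2)))/12331 = 17767/42780 + (41*(-2))/12331 = 17767*(1/42780) - 82*1/12331 = 17767/42780 - 82/12331 = 215576917/527520180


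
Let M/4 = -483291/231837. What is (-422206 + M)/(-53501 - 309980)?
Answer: 32628301862/28089448199 ≈ 1.1616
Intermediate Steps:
M = -644388/77279 (M = 4*(-483291/231837) = 4*(-483291*1/231837) = 4*(-161097/77279) = -644388/77279 ≈ -8.3385)
(-422206 + M)/(-53501 - 309980) = (-422206 - 644388/77279)/(-53501 - 309980) = -32628301862/77279/(-363481) = -32628301862/77279*(-1/363481) = 32628301862/28089448199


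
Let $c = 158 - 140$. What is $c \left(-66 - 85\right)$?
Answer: $-2718$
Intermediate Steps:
$c = 18$ ($c = 158 - 140 = 18$)
$c \left(-66 - 85\right) = 18 \left(-66 - 85\right) = 18 \left(-151\right) = -2718$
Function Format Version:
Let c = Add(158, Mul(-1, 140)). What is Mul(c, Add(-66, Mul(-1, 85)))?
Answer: -2718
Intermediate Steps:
c = 18 (c = Add(158, -140) = 18)
Mul(c, Add(-66, Mul(-1, 85))) = Mul(18, Add(-66, Mul(-1, 85))) = Mul(18, Add(-66, -85)) = Mul(18, -151) = -2718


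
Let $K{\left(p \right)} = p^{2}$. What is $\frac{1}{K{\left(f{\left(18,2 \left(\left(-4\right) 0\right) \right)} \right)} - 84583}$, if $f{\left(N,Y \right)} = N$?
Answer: $- \frac{1}{84259} \approx -1.1868 \cdot 10^{-5}$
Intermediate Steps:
$\frac{1}{K{\left(f{\left(18,2 \left(\left(-4\right) 0\right) \right)} \right)} - 84583} = \frac{1}{18^{2} - 84583} = \frac{1}{324 - 84583} = \frac{1}{-84259} = - \frac{1}{84259}$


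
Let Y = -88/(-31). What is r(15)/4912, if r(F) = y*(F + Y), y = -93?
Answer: -1659/4912 ≈ -0.33774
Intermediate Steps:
Y = 88/31 (Y = -88*(-1/31) = 88/31 ≈ 2.8387)
r(F) = -264 - 93*F (r(F) = -93*(F + 88/31) = -93*(88/31 + F) = -264 - 93*F)
r(15)/4912 = (-264 - 93*15)/4912 = (-264 - 1395)*(1/4912) = -1659*1/4912 = -1659/4912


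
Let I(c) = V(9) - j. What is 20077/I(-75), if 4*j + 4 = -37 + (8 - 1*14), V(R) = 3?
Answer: 80308/59 ≈ 1361.2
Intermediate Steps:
j = -47/4 (j = -1 + (-37 + (8 - 1*14))/4 = -1 + (-37 + (8 - 14))/4 = -1 + (-37 - 6)/4 = -1 + (¼)*(-43) = -1 - 43/4 = -47/4 ≈ -11.750)
I(c) = 59/4 (I(c) = 3 - 1*(-47/4) = 3 + 47/4 = 59/4)
20077/I(-75) = 20077/(59/4) = 20077*(4/59) = 80308/59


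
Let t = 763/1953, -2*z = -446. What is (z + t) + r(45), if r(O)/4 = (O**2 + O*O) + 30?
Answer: 4615606/279 ≈ 16543.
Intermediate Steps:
z = 223 (z = -1/2*(-446) = 223)
t = 109/279 (t = 763*(1/1953) = 109/279 ≈ 0.39068)
r(O) = 120 + 8*O**2 (r(O) = 4*((O**2 + O*O) + 30) = 4*((O**2 + O**2) + 30) = 4*(2*O**2 + 30) = 4*(30 + 2*O**2) = 120 + 8*O**2)
(z + t) + r(45) = (223 + 109/279) + (120 + 8*45**2) = 62326/279 + (120 + 8*2025) = 62326/279 + (120 + 16200) = 62326/279 + 16320 = 4615606/279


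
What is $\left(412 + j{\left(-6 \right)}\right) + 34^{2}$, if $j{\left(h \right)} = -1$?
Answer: $1567$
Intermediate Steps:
$\left(412 + j{\left(-6 \right)}\right) + 34^{2} = \left(412 - 1\right) + 34^{2} = 411 + 1156 = 1567$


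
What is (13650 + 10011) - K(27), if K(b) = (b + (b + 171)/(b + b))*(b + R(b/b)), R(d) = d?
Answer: 68407/3 ≈ 22802.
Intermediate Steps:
K(b) = (1 + b)*(b + (171 + b)/(2*b)) (K(b) = (b + (b + 171)/(b + b))*(b + b/b) = (b + (171 + b)/((2*b)))*(b + 1) = (b + (171 + b)*(1/(2*b)))*(1 + b) = (b + (171 + b)/(2*b))*(1 + b) = (1 + b)*(b + (171 + b)/(2*b)))
(13650 + 10011) - K(27) = (13650 + 10011) - (86 + 27² + (3/2)*27 + (171/2)/27) = 23661 - (86 + 729 + 81/2 + (171/2)*(1/27)) = 23661 - (86 + 729 + 81/2 + 19/6) = 23661 - 1*2576/3 = 23661 - 2576/3 = 68407/3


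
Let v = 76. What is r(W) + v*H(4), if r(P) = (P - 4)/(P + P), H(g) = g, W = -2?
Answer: 611/2 ≈ 305.50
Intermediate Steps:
r(P) = (-4 + P)/(2*P) (r(P) = (-4 + P)/((2*P)) = (-4 + P)*(1/(2*P)) = (-4 + P)/(2*P))
r(W) + v*H(4) = (1/2)*(-4 - 2)/(-2) + 76*4 = (1/2)*(-1/2)*(-6) + 304 = 3/2 + 304 = 611/2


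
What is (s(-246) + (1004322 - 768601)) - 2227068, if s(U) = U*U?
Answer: -1930831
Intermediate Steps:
s(U) = U**2
(s(-246) + (1004322 - 768601)) - 2227068 = ((-246)**2 + (1004322 - 768601)) - 2227068 = (60516 + 235721) - 2227068 = 296237 - 2227068 = -1930831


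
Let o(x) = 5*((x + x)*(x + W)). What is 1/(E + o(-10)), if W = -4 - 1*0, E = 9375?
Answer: 1/10775 ≈ 9.2807e-5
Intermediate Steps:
W = -4 (W = -4 + 0 = -4)
o(x) = 10*x*(-4 + x) (o(x) = 5*((x + x)*(x - 4)) = 5*((2*x)*(-4 + x)) = 5*(2*x*(-4 + x)) = 10*x*(-4 + x))
1/(E + o(-10)) = 1/(9375 + 10*(-10)*(-4 - 10)) = 1/(9375 + 10*(-10)*(-14)) = 1/(9375 + 1400) = 1/10775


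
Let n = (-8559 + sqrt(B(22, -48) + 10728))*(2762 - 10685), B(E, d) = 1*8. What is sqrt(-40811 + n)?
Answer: sqrt(67772146 - 31692*sqrt(671)) ≈ 8182.4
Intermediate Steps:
B(E, d) = 8
n = 67812957 - 31692*sqrt(671) (n = (-8559 + sqrt(8 + 10728))*(2762 - 10685) = (-8559 + sqrt(10736))*(-7923) = (-8559 + 4*sqrt(671))*(-7923) = 67812957 - 31692*sqrt(671) ≈ 6.6992e+7)
sqrt(-40811 + n) = sqrt(-40811 + (67812957 - 31692*sqrt(671))) = sqrt(67772146 - 31692*sqrt(671))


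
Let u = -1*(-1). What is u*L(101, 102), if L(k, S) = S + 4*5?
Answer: 122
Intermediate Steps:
L(k, S) = 20 + S (L(k, S) = S + 20 = 20 + S)
u = 1
u*L(101, 102) = 1*(20 + 102) = 1*122 = 122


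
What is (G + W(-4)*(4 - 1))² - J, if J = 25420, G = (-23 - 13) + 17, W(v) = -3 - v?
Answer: -25164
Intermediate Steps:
G = -19 (G = -36 + 17 = -19)
(G + W(-4)*(4 - 1))² - J = (-19 + (-3 - 1*(-4))*(4 - 1))² - 1*25420 = (-19 + (-3 + 4)*3)² - 25420 = (-19 + 1*3)² - 25420 = (-19 + 3)² - 25420 = (-16)² - 25420 = 256 - 25420 = -25164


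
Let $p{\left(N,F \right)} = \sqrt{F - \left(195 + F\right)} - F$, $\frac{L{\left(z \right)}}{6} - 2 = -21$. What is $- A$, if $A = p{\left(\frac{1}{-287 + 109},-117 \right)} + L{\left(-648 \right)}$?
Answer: $-3 - i \sqrt{195} \approx -3.0 - 13.964 i$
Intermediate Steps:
$L{\left(z \right)} = -114$ ($L{\left(z \right)} = 12 + 6 \left(-21\right) = 12 - 126 = -114$)
$p{\left(N,F \right)} = - F + i \sqrt{195}$ ($p{\left(N,F \right)} = \sqrt{F - \left(195 + F\right)} - F = \sqrt{-195} - F = i \sqrt{195} - F = - F + i \sqrt{195}$)
$A = 3 + i \sqrt{195}$ ($A = \left(\left(-1\right) \left(-117\right) + i \sqrt{195}\right) - 114 = \left(117 + i \sqrt{195}\right) - 114 = 3 + i \sqrt{195} \approx 3.0 + 13.964 i$)
$- A = - (3 + i \sqrt{195}) = -3 - i \sqrt{195}$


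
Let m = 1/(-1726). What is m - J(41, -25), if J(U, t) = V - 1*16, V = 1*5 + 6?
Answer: 8629/1726 ≈ 4.9994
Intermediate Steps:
V = 11 (V = 5 + 6 = 11)
J(U, t) = -5 (J(U, t) = 11 - 1*16 = 11 - 16 = -5)
m = -1/1726 ≈ -0.00057937
m - J(41, -25) = -1/1726 - 1*(-5) = -1/1726 + 5 = 8629/1726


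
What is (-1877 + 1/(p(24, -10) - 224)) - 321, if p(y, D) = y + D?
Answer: -461581/210 ≈ -2198.0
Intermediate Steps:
p(y, D) = D + y
(-1877 + 1/(p(24, -10) - 224)) - 321 = (-1877 + 1/((-10 + 24) - 224)) - 321 = (-1877 + 1/(14 - 224)) - 321 = (-1877 + 1/(-210)) - 321 = (-1877 - 1/210) - 321 = -394171/210 - 321 = -461581/210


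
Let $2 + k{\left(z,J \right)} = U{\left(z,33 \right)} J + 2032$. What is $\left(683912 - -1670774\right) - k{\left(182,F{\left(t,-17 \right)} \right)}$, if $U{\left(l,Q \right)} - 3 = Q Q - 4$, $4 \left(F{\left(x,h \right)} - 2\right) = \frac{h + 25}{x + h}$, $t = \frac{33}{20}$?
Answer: $\frac{721640880}{307} \approx 2.3506 \cdot 10^{6}$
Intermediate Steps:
$t = \frac{33}{20}$ ($t = 33 \cdot \frac{1}{20} = \frac{33}{20} \approx 1.65$)
$F{\left(x,h \right)} = 2 + \frac{25 + h}{4 \left(h + x\right)}$ ($F{\left(x,h \right)} = 2 + \frac{\left(h + 25\right) \frac{1}{x + h}}{4} = 2 + \frac{\left(25 + h\right) \frac{1}{h + x}}{4} = 2 + \frac{\frac{1}{h + x} \left(25 + h\right)}{4} = 2 + \frac{25 + h}{4 \left(h + x\right)}$)
$U{\left(l,Q \right)} = -1 + Q^{2}$ ($U{\left(l,Q \right)} = 3 + \left(Q Q - 4\right) = 3 + \left(Q^{2} - 4\right) = 3 + \left(-4 + Q^{2}\right) = -1 + Q^{2}$)
$k{\left(z,J \right)} = 2030 + 1088 J$ ($k{\left(z,J \right)} = -2 + \left(\left(-1 + 33^{2}\right) J + 2032\right) = -2 + \left(\left(-1 + 1089\right) J + 2032\right) = -2 + \left(1088 J + 2032\right) = -2 + \left(2032 + 1088 J\right) = 2030 + 1088 J$)
$\left(683912 - -1670774\right) - k{\left(182,F{\left(t,-17 \right)} \right)} = \left(683912 - -1670774\right) - \left(2030 + 1088 \frac{25 + 8 \cdot \frac{33}{20} + 9 \left(-17\right)}{4 \left(-17 + \frac{33}{20}\right)}\right) = \left(683912 + 1670774\right) - \left(2030 + 1088 \frac{25 + \frac{66}{5} - 153}{4 \left(- \frac{307}{20}\right)}\right) = 2354686 - \left(2030 + 1088 \cdot \frac{1}{4} \left(- \frac{20}{307}\right) \left(- \frac{574}{5}\right)\right) = 2354686 - \left(2030 + 1088 \cdot \frac{574}{307}\right) = 2354686 - \left(2030 + \frac{624512}{307}\right) = 2354686 - \frac{1247722}{307} = \frac{721640880}{307}$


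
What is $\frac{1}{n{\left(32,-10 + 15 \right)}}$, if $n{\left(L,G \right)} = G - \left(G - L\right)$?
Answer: $\frac{1}{32} \approx 0.03125$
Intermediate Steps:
$n{\left(L,G \right)} = L$ ($n{\left(L,G \right)} = G - \left(G - L\right) = L$)
$\frac{1}{n{\left(32,-10 + 15 \right)}} = \frac{1}{32}$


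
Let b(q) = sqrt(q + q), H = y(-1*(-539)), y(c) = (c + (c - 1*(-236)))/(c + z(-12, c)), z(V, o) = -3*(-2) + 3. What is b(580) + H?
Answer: 657/274 + 2*sqrt(290) ≈ 36.457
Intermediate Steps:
z(V, o) = 9 (z(V, o) = 6 + 3 = 9)
y(c) = (236 + 2*c)/(9 + c) (y(c) = (c + (c - 1*(-236)))/(c + 9) = (c + (c + 236))/(9 + c) = (c + (236 + c))/(9 + c) = (236 + 2*c)/(9 + c))
H = 657/274 (H = 2*(118 - 1*(-539))/(9 - 1*(-539)) = 2*(118 + 539)/(9 + 539) = 2*657/548 = 2*(1/548)*657 = 657/274 ≈ 2.3978)
b(q) = sqrt(2)*sqrt(q) (b(q) = sqrt(2*q) = sqrt(2)*sqrt(q))
b(580) + H = sqrt(2)*sqrt(580) + 657/274 = sqrt(2)*(2*sqrt(145)) + 657/274 = 2*sqrt(290) + 657/274 = 657/274 + 2*sqrt(290)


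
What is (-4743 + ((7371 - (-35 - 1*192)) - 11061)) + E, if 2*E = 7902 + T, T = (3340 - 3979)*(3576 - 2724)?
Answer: -276469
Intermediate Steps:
T = -544428 (T = -639*852 = -544428)
E = -268263 (E = (7902 - 544428)/2 = (½)*(-536526) = -268263)
(-4743 + ((7371 - (-35 - 1*192)) - 11061)) + E = (-4743 + ((7371 - (-35 - 1*192)) - 11061)) - 268263 = (-4743 + ((7371 - (-35 - 192)) - 11061)) - 268263 = (-4743 + ((7371 - 1*(-227)) - 11061)) - 268263 = (-4743 + ((7371 + 227) - 11061)) - 268263 = (-4743 + (7598 - 11061)) - 268263 = (-4743 - 3463) - 268263 = -8206 - 268263 = -276469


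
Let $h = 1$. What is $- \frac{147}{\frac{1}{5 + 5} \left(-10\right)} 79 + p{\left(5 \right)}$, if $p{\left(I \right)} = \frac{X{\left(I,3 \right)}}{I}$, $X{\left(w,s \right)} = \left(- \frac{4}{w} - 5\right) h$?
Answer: $\frac{290296}{25} \approx 11612.0$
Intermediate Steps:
$X{\left(w,s \right)} = -5 - \frac{4}{w}$ ($X{\left(w,s \right)} = \left(- \frac{4}{w} - 5\right) 1 = \left(-5 - \frac{4}{w}\right) 1 = -5 - \frac{4}{w}$)
$p{\left(I \right)} = \frac{-5 - \frac{4}{I}}{I}$
$- \frac{147}{\frac{1}{5 + 5} \left(-10\right)} 79 + p{\left(5 \right)} = - \frac{147}{\frac{1}{5 + 5} \left(-10\right)} 79 + \frac{-4 - 25}{25} = - \frac{147}{\frac{1}{10} \left(-10\right)} 79 + \frac{-4 - 25}{25} = - \frac{147}{\frac{1}{10} \left(-10\right)} 79 + \frac{1}{25} \left(-29\right) = - \frac{147}{-1} \cdot 79 - \frac{29}{25} = \left(-147\right) \left(-1\right) 79 - \frac{29}{25} = 147 \cdot 79 - \frac{29}{25} = 11613 - \frac{29}{25} = \frac{290296}{25}$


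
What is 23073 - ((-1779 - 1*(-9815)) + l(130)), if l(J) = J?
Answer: 14907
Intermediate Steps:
23073 - ((-1779 - 1*(-9815)) + l(130)) = 23073 - ((-1779 - 1*(-9815)) + 130) = 23073 - ((-1779 + 9815) + 130) = 23073 - (8036 + 130) = 23073 - 1*8166 = 23073 - 8166 = 14907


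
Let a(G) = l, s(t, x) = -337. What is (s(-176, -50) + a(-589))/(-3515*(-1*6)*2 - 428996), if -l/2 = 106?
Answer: 549/386816 ≈ 0.0014193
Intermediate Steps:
l = -212 (l = -2*106 = -212)
a(G) = -212
(s(-176, -50) + a(-589))/(-3515*(-1*6)*2 - 428996) = (-337 - 212)/(-3515*(-1*6)*2 - 428996) = -549/(-(-21090)*2 - 428996) = -549/(-3515*(-12) - 428996) = -549/(42180 - 428996) = -549/(-386816) = -549*(-1/386816) = 549/386816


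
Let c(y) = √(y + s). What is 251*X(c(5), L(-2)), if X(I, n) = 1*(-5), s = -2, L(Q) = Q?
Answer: -1255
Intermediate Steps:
c(y) = √(-2 + y) (c(y) = √(y - 2) = √(-2 + y))
X(I, n) = -5
251*X(c(5), L(-2)) = 251*(-5) = -1255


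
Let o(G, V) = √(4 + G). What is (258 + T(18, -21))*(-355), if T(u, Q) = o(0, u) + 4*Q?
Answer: -62480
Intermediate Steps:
T(u, Q) = 2 + 4*Q (T(u, Q) = √(4 + 0) + 4*Q = √4 + 4*Q = 2 + 4*Q)
(258 + T(18, -21))*(-355) = (258 + (2 + 4*(-21)))*(-355) = (258 + (2 - 84))*(-355) = (258 - 82)*(-355) = 176*(-355) = -62480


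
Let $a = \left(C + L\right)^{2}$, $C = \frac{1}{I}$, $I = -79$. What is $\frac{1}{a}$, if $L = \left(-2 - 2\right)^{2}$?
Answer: $\frac{6241}{1595169} \approx 0.0039124$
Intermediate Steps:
$L = 16$ ($L = \left(-4\right)^{2} = 16$)
$C = - \frac{1}{79}$ ($C = \frac{1}{-79} = - \frac{1}{79} \approx -0.012658$)
$a = \frac{1595169}{6241}$ ($a = \left(- \frac{1}{79} + 16\right)^{2} = \left(\frac{1263}{79}\right)^{2} = \frac{1595169}{6241} \approx 255.6$)
$\frac{1}{a} = \frac{1}{\frac{1595169}{6241}} = \frac{6241}{1595169}$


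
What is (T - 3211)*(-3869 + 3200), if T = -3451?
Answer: 4456878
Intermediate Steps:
(T - 3211)*(-3869 + 3200) = (-3451 - 3211)*(-3869 + 3200) = -6662*(-669) = 4456878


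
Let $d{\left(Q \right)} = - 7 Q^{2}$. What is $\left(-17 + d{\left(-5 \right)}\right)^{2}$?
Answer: $36864$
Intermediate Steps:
$\left(-17 + d{\left(-5 \right)}\right)^{2} = \left(-17 - 7 \left(-5\right)^{2}\right)^{2} = \left(-17 - 175\right)^{2} = \left(-192\right)^{2} = 36864$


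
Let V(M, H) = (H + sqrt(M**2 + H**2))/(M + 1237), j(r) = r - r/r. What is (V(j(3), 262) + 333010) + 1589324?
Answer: 2381772088/1239 + 2*sqrt(17162)/1239 ≈ 1.9223e+6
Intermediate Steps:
j(r) = -1 + r (j(r) = r - 1*1 = r - 1 = -1 + r)
V(M, H) = (H + sqrt(H**2 + M**2))/(1237 + M)
(V(j(3), 262) + 333010) + 1589324 = ((262 + sqrt(262**2 + (-1 + 3)**2))/(1237 + (-1 + 3)) + 333010) + 1589324 = ((262 + sqrt(68644 + 2**2))/(1237 + 2) + 333010) + 1589324 = ((262 + sqrt(68644 + 4))/1239 + 333010) + 1589324 = ((262 + sqrt(68648))/1239 + 333010) + 1589324 = ((262 + 2*sqrt(17162))/1239 + 333010) + 1589324 = ((262/1239 + 2*sqrt(17162)/1239) + 333010) + 1589324 = (412599652/1239 + 2*sqrt(17162)/1239) + 1589324 = 2381772088/1239 + 2*sqrt(17162)/1239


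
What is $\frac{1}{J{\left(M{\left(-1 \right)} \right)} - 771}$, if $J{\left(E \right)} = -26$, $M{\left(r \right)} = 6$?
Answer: $- \frac{1}{797} \approx -0.0012547$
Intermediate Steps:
$\frac{1}{J{\left(M{\left(-1 \right)} \right)} - 771} = \frac{1}{-26 - 771} = \frac{1}{-797} = - \frac{1}{797}$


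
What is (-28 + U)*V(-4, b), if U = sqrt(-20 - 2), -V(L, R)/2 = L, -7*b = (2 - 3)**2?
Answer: -224 + 8*I*sqrt(22) ≈ -224.0 + 37.523*I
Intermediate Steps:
b = -1/7 (b = -(2 - 3)**2/7 = -1/7*(-1)**2 = -1/7*1 = -1/7 ≈ -0.14286)
V(L, R) = -2*L
U = I*sqrt(22) (U = sqrt(-22) = I*sqrt(22) ≈ 4.6904*I)
(-28 + U)*V(-4, b) = (-28 + I*sqrt(22))*(-2*(-4)) = (-28 + I*sqrt(22))*8 = -224 + 8*I*sqrt(22)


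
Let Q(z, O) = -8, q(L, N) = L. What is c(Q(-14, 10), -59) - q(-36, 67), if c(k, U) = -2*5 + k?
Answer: 18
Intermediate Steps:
c(k, U) = -10 + k
c(Q(-14, 10), -59) - q(-36, 67) = (-10 - 8) - 1*(-36) = -18 + 36 = 18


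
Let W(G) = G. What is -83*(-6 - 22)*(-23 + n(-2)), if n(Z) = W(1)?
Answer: -51128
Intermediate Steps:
n(Z) = 1
-83*(-6 - 22)*(-23 + n(-2)) = -83*(-6 - 22)*(-23 + 1) = -(-2324)*(-22) = -83*616 = -51128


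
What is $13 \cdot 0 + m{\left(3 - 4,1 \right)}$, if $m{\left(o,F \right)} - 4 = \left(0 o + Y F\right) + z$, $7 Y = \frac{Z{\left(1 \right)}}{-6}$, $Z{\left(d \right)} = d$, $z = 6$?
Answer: $\frac{419}{42} \approx 9.9762$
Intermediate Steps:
$Y = - \frac{1}{42}$ ($Y = \frac{1 \frac{1}{-6}}{7} = \frac{1 \left(- \frac{1}{6}\right)}{7} = \frac{1}{7} \left(- \frac{1}{6}\right) = - \frac{1}{42} \approx -0.02381$)
$m{\left(o,F \right)} = 10 - \frac{F}{42}$ ($m{\left(o,F \right)} = 4 + \left(\left(0 o - \frac{F}{42}\right) + 6\right) = 4 + \left(\left(0 - \frac{F}{42}\right) + 6\right) = 4 - \left(-6 + \frac{F}{42}\right) = 10 - \frac{F}{42}$)
$13 \cdot 0 + m{\left(3 - 4,1 \right)} = 13 \cdot 0 + \left(10 - \frac{1}{42}\right) = 0 + \left(10 - \frac{1}{42}\right) = 0 + \frac{419}{42} = \frac{419}{42}$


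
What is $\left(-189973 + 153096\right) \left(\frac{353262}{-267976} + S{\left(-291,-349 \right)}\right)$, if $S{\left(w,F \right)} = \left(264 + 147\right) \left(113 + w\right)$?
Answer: $\frac{361485713294595}{133988} \approx 2.6979 \cdot 10^{9}$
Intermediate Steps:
$S{\left(w,F \right)} = 46443 + 411 w$ ($S{\left(w,F \right)} = 411 \left(113 + w\right) = 46443 + 411 w$)
$\left(-189973 + 153096\right) \left(\frac{353262}{-267976} + S{\left(-291,-349 \right)}\right) = \left(-189973 + 153096\right) \left(\frac{353262}{-267976} + \left(46443 + 411 \left(-291\right)\right)\right) = - 36877 \left(353262 \left(- \frac{1}{267976}\right) + \left(46443 - 119601\right)\right) = - 36877 \left(- \frac{176631}{133988} - 73158\right) = \left(-36877\right) \left(- \frac{9802470735}{133988}\right) = \frac{361485713294595}{133988}$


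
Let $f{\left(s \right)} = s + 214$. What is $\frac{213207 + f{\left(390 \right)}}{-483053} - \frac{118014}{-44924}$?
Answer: $\frac{23700885689}{10850336486} \approx 2.1843$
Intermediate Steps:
$f{\left(s \right)} = 214 + s$
$\frac{213207 + f{\left(390 \right)}}{-483053} - \frac{118014}{-44924} = \frac{213207 + \left(214 + 390\right)}{-483053} - \frac{118014}{-44924} = \left(213207 + 604\right) \left(- \frac{1}{483053}\right) - - \frac{59007}{22462} = 213811 \left(- \frac{1}{483053}\right) + \frac{59007}{22462} = - \frac{213811}{483053} + \frac{59007}{22462} = \frac{23700885689}{10850336486}$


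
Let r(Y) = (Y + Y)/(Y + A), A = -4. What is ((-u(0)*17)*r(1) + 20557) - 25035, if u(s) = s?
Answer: -4478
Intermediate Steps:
r(Y) = 2*Y/(-4 + Y) (r(Y) = (Y + Y)/(Y - 4) = (2*Y)/(-4 + Y) = 2*Y/(-4 + Y))
((-u(0)*17)*r(1) + 20557) - 25035 = ((-1*0*17)*(2*1/(-4 + 1)) + 20557) - 25035 = ((0*17)*(2*1/(-3)) + 20557) - 25035 = (0*(2*1*(-⅓)) + 20557) - 25035 = (0*(-⅔) + 20557) - 25035 = (0 + 20557) - 25035 = 20557 - 25035 = -4478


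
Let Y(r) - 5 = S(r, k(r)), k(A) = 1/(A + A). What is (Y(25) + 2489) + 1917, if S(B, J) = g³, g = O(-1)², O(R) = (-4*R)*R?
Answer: 8507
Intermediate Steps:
O(R) = -4*R²
g = 16 (g = (-4*(-1)²)² = (-4*1)² = (-4)² = 16)
k(A) = 1/(2*A)
S(B, J) = 4096 (S(B, J) = 16³ = 4096)
Y(r) = 4101 (Y(r) = 5 + 4096 = 4101)
(Y(25) + 2489) + 1917 = (4101 + 2489) + 1917 = 6590 + 1917 = 8507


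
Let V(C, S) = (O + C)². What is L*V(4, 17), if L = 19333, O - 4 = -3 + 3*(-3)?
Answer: 309328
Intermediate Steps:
O = -8 (O = 4 + (-3 + 3*(-3)) = 4 + (-3 - 9) = 4 - 12 = -8)
V(C, S) = (-8 + C)²
L*V(4, 17) = 19333*(-8 + 4)² = 19333*(-4)² = 19333*16 = 309328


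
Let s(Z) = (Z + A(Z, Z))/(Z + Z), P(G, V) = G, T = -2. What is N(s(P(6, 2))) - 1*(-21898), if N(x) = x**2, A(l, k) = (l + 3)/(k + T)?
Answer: 5606009/256 ≈ 21898.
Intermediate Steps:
A(l, k) = (3 + l)/(-2 + k) (A(l, k) = (l + 3)/(k - 2) = (3 + l)/(-2 + k))
s(Z) = (Z + (3 + Z)/(-2 + Z))/(2*Z) (s(Z) = (Z + (3 + Z)/(-2 + Z))/(Z + Z) = (Z + (3 + Z)/(-2 + Z))/((2*Z)) = (Z + (3 + Z)/(-2 + Z))*(1/(2*Z)) = (Z + (3 + Z)/(-2 + Z))/(2*Z))
N(s(P(6, 2))) - 1*(-21898) = ((1/2)*(3 + 6**2 - 1*6)/(6*(-2 + 6)))**2 - 1*(-21898) = ((1/2)*(1/6)*(3 + 36 - 6)/4)**2 + 21898 = ((1/2)*(1/6)*(1/4)*33)**2 + 21898 = (11/16)**2 + 21898 = 121/256 + 21898 = 5606009/256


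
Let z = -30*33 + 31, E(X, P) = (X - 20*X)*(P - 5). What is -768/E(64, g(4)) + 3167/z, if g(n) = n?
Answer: -71681/18221 ≈ -3.9340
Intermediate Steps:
E(X, P) = -19*X*(-5 + P) (E(X, P) = (-19*X)*(-5 + P) = -19*X*(-5 + P))
z = -959 (z = -990 + 31 = -959)
-768/E(64, g(4)) + 3167/z = -768*1/(1216*(5 - 1*4)) + 3167/(-959) = -768*1/(1216*(5 - 4)) + 3167*(-1/959) = -768/(19*64*1) - 3167/959 = -768/1216 - 3167/959 = -768*1/1216 - 3167/959 = -12/19 - 3167/959 = -71681/18221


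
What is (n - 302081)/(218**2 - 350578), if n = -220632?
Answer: 522713/303054 ≈ 1.7248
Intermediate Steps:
(n - 302081)/(218**2 - 350578) = (-220632 - 302081)/(218**2 - 350578) = -522713/(47524 - 350578) = -522713/(-303054) = -522713*(-1/303054) = 522713/303054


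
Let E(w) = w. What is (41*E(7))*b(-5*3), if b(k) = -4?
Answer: -1148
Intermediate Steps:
(41*E(7))*b(-5*3) = (41*7)*(-4) = 287*(-4) = -1148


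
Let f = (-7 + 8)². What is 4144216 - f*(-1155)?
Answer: 4145371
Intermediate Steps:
f = 1 (f = 1² = 1)
4144216 - f*(-1155) = 4144216 - (-1155) = 4144216 - 1*(-1155) = 4144216 + 1155 = 4145371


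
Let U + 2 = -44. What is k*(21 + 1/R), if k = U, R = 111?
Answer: -107272/111 ≈ -966.41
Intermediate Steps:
U = -46 (U = -2 - 44 = -46)
k = -46
k*(21 + 1/R) = -46*(21 + 1/111) = -46*2332/111 = -107272/111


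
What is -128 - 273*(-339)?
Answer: 92419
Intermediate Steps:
-128 - 273*(-339) = -128 + 92547 = 92419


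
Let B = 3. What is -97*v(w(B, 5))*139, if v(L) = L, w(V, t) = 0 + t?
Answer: -67415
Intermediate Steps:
w(V, t) = t
-97*v(w(B, 5))*139 = -97*5*139 = -485*139 = -67415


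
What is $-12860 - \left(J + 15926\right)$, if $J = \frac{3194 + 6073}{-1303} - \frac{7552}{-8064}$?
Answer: $- \frac{2362507010}{82089} \approx -28780.0$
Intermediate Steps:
$J = - \frac{506944}{82089}$ ($J = 9267 \left(- \frac{1}{1303}\right) - - \frac{59}{63} = - \frac{9267}{1303} + \frac{59}{63} = - \frac{506944}{82089} \approx -6.1755$)
$-12860 - \left(J + 15926\right) = -12860 - \left(- \frac{506944}{82089} + 15926\right) = -12860 - \frac{1306842470}{82089} = - \frac{2362507010}{82089}$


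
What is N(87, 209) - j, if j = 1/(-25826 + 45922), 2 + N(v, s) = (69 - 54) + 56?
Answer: 1386623/20096 ≈ 69.000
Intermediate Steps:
N(v, s) = 69 (N(v, s) = -2 + ((69 - 54) + 56) = -2 + (15 + 56) = -2 + 71 = 69)
j = 1/20096 ≈ 4.9761e-5
N(87, 209) - j = 69 - 1*1/20096 = 69 - 1/20096 = 1386623/20096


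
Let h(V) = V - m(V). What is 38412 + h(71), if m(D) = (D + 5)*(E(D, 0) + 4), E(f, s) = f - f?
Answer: 38179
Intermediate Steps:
E(f, s) = 0
m(D) = 20 + 4*D (m(D) = (D + 5)*(0 + 4) = (5 + D)*4 = 20 + 4*D)
h(V) = -20 - 3*V (h(V) = V - (20 + 4*V) = V + (-20 - 4*V) = -20 - 3*V)
38412 + h(71) = 38412 + (-20 - 3*71) = 38412 + (-20 - 213) = 38412 - 233 = 38179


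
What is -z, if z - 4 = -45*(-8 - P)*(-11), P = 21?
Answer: 14351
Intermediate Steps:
z = -14351 (z = 4 - 45*(-8 - 1*21)*(-11) = 4 - 45*(-8 - 21)*(-11) = 4 - 45*(-29)*(-11) = 4 + 1305*(-11) = 4 - 14355 = -14351)
-z = -1*(-14351) = 14351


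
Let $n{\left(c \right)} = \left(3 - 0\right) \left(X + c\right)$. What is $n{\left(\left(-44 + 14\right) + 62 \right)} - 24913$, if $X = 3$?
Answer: $-24808$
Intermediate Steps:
$n{\left(c \right)} = 9 + 3 c$ ($n{\left(c \right)} = \left(3 - 0\right) \left(3 + c\right) = \left(3 + 0\right) \left(3 + c\right) = 3 \left(3 + c\right) = 9 + 3 c$)
$n{\left(\left(-44 + 14\right) + 62 \right)} - 24913 = \left(9 + 3 \left(\left(-44 + 14\right) + 62\right)\right) - 24913 = \left(9 + 3 \left(-30 + 62\right)\right) - 24913 = \left(9 + 3 \cdot 32\right) - 24913 = \left(9 + 96\right) - 24913 = 105 - 24913 = -24808$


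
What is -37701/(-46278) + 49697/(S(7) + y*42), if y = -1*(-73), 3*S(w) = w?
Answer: 805185667/47332110 ≈ 17.011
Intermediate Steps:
S(w) = w/3
y = 73
-37701/(-46278) + 49697/(S(7) + y*42) = -37701/(-46278) + 49697/((1/3)*7 + 73*42) = -37701*(-1/46278) + 49697/(7/3 + 3066) = 4189/5142 + 49697/(9205/3) = 4189/5142 + 49697*(3/9205) = 4189/5142 + 149091/9205 = 805185667/47332110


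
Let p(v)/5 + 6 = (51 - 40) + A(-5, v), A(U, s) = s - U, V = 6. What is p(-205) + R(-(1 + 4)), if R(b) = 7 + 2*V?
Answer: -956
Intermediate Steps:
p(v) = 50 + 5*v (p(v) = -30 + 5*((51 - 40) + (v - 1*(-5))) = -30 + 5*(11 + (v + 5)) = -30 + 5*(11 + (5 + v)) = -30 + 5*(16 + v) = -30 + (80 + 5*v) = 50 + 5*v)
R(b) = 19 (R(b) = 7 + 2*6 = 7 + 12 = 19)
p(-205) + R(-(1 + 4)) = (50 + 5*(-205)) + 19 = (50 - 1025) + 19 = -975 + 19 = -956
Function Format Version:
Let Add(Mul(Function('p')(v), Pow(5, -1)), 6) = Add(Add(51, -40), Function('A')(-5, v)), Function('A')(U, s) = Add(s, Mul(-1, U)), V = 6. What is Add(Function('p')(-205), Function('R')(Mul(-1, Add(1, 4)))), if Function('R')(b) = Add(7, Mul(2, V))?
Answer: -956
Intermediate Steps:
Function('p')(v) = Add(50, Mul(5, v)) (Function('p')(v) = Add(-30, Mul(5, Add(Add(51, -40), Add(v, Mul(-1, -5))))) = Add(-30, Mul(5, Add(11, Add(v, 5)))) = Add(-30, Mul(5, Add(11, Add(5, v)))) = Add(-30, Mul(5, Add(16, v))) = Add(-30, Add(80, Mul(5, v))) = Add(50, Mul(5, v)))
Function('R')(b) = 19 (Function('R')(b) = Add(7, Mul(2, 6)) = Add(7, 12) = 19)
Add(Function('p')(-205), Function('R')(Mul(-1, Add(1, 4)))) = Add(Add(50, Mul(5, -205)), 19) = Add(Add(50, -1025), 19) = Add(-975, 19) = -956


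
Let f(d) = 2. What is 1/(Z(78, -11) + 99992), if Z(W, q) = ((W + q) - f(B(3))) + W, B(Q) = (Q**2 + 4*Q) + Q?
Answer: 1/100135 ≈ 9.9865e-6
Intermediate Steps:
B(Q) = Q**2 + 5*Q
Z(W, q) = -2 + q + 2*W (Z(W, q) = ((W + q) - 1*2) + W = ((W + q) - 2) + W = (-2 + W + q) + W = -2 + q + 2*W)
1/(Z(78, -11) + 99992) = 1/((-2 - 11 + 2*78) + 99992) = 1/((-2 - 11 + 156) + 99992) = 1/(143 + 99992) = 1/100135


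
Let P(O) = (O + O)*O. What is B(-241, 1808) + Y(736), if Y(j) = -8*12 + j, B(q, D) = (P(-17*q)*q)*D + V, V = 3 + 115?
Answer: -14627745384746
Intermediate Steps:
P(O) = 2*O² (P(O) = (2*O)*O = 2*O²)
V = 118
B(q, D) = 118 + 578*D*q³ (B(q, D) = ((2*(-17*q)²)*q)*D + 118 = ((2*(289*q²))*q)*D + 118 = ((578*q²)*q)*D + 118 = (578*q³)*D + 118 = 578*D*q³ + 118 = 118 + 578*D*q³)
Y(j) = -96 + j
B(-241, 1808) + Y(736) = (118 + 578*1808*(-241)³) + (-96 + 736) = (118 + 578*1808*(-13997521)) + 640 = (118 - 14627745385504) + 640 = -14627745385386 + 640 = -14627745384746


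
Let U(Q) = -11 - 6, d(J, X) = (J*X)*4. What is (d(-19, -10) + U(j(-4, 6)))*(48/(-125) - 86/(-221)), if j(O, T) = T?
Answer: 105506/27625 ≈ 3.8192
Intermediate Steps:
d(J, X) = 4*J*X
U(Q) = -17
(d(-19, -10) + U(j(-4, 6)))*(48/(-125) - 86/(-221)) = (4*(-19)*(-10) - 17)*(48/(-125) - 86/(-221)) = (760 - 17)*(48*(-1/125) - 86*(-1/221)) = 743*(-48/125 + 86/221) = 743*(142/27625) = 105506/27625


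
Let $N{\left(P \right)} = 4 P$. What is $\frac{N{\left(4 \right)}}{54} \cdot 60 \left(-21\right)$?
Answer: $- \frac{1120}{3} \approx -373.33$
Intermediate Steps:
$\frac{N{\left(4 \right)}}{54} \cdot 60 \left(-21\right) = \frac{4 \cdot 4}{54} \cdot 60 \left(-21\right) = 16 \cdot \frac{1}{54} \cdot 60 \left(-21\right) = \frac{8}{27} \cdot 60 \left(-21\right) = \frac{160}{9} \left(-21\right) = - \frac{1120}{3}$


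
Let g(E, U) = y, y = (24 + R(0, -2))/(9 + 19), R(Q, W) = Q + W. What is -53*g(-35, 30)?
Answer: -583/14 ≈ -41.643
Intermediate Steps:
y = 11/14 (y = (24 + (0 - 2))/(9 + 19) = (24 - 2)/28 = 22*(1/28) = 11/14 ≈ 0.78571)
g(E, U) = 11/14
-53*g(-35, 30) = -53*11/14 = -583/14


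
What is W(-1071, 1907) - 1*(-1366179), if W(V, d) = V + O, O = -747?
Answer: 1364361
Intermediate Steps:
W(V, d) = -747 + V (W(V, d) = V - 747 = -747 + V)
W(-1071, 1907) - 1*(-1366179) = (-747 - 1071) - 1*(-1366179) = -1818 + 1366179 = 1364361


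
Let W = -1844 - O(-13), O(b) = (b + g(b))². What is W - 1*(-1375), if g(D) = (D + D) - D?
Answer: -1145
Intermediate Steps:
g(D) = D (g(D) = 2*D - D = D)
O(b) = 4*b² (O(b) = (b + b)² = (2*b)² = 4*b²)
W = -2520 (W = -1844 - 4*(-13)² = -1844 - 4*169 = -1844 - 1*676 = -1844 - 676 = -2520)
W - 1*(-1375) = -2520 - 1*(-1375) = -2520 + 1375 = -1145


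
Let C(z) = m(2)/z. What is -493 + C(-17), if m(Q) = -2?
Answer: -8379/17 ≈ -492.88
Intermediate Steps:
C(z) = -2/z
-493 + C(-17) = -493 - 2/(-17) = -493 - 2*(-1/17) = -493 + 2/17 = -8379/17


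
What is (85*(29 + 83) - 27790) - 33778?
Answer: -52048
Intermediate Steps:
(85*(29 + 83) - 27790) - 33778 = (85*112 - 27790) - 33778 = (9520 - 27790) - 33778 = -18270 - 33778 = -52048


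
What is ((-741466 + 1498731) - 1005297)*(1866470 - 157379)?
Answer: -423909258912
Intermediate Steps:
((-741466 + 1498731) - 1005297)*(1866470 - 157379) = (757265 - 1005297)*1709091 = -248032*1709091 = -423909258912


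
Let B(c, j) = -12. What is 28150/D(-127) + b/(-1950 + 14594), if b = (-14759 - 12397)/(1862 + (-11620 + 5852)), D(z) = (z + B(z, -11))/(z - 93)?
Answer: 822195076147/18453918 ≈ 44554.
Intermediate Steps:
D(z) = (-12 + z)/(-93 + z) (D(z) = (z - 12)/(z - 93) = (-12 + z)/(-93 + z))
b = 146/21 (b = -27156/(1862 - 5768) = -27156/(-3906) = -27156*(-1/3906) = 146/21 ≈ 6.9524)
28150/D(-127) + b/(-1950 + 14594) = 28150/(((-12 - 127)/(-93 - 127))) + 146/(21*(-1950 + 14594)) = 28150/((-139/(-220))) + (146/21)/12644 = 28150/((-1/220*(-139))) + (146/21)*(1/12644) = 28150/(139/220) + 73/132762 = 28150*(220/139) + 73/132762 = 6193000/139 + 73/132762 = 822195076147/18453918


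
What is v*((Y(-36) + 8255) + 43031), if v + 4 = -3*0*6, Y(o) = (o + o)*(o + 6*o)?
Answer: -277720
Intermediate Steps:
Y(o) = 14*o**2 (Y(o) = (2*o)*(7*o) = 14*o**2)
v = -4 (v = -4 - 3*0*6 = -4 + 0*6 = -4 + 0 = -4)
v*((Y(-36) + 8255) + 43031) = -4*((14*(-36)**2 + 8255) + 43031) = -4*((14*1296 + 8255) + 43031) = -4*((18144 + 8255) + 43031) = -4*(26399 + 43031) = -4*69430 = -277720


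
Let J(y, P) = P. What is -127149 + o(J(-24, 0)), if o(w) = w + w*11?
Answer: -127149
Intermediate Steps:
o(w) = 12*w (o(w) = w + 11*w = 12*w)
-127149 + o(J(-24, 0)) = -127149 + 12*0 = -127149 + 0 = -127149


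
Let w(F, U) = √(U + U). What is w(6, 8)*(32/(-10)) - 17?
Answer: -149/5 ≈ -29.800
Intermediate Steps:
w(F, U) = √2*√U (w(F, U) = √(2*U) = √2*√U)
w(6, 8)*(32/(-10)) - 17 = (√2*√8)*(32/(-10)) - 17 = (√2*(2*√2))*(32*(-⅒)) - 17 = 4*(-16/5) - 17 = -64/5 - 17 = -149/5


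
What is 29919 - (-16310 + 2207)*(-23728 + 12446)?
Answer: -159080127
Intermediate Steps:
29919 - (-16310 + 2207)*(-23728 + 12446) = 29919 - (-14103)*(-11282) = 29919 - 1*159110046 = 29919 - 159110046 = -159080127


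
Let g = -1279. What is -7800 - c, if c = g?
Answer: -6521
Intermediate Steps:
c = -1279
-7800 - c = -7800 - 1*(-1279) = -7800 + 1279 = -6521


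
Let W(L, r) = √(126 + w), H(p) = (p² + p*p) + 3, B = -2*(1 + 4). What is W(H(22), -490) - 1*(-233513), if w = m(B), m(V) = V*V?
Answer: 233513 + √226 ≈ 2.3353e+5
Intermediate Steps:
B = -10 (B = -2*5 = -10)
m(V) = V²
w = 100 (w = (-10)² = 100)
H(p) = 3 + 2*p² (H(p) = (p² + p²) + 3 = 2*p² + 3 = 3 + 2*p²)
W(L, r) = √226 (W(L, r) = √(126 + 100) = √226)
W(H(22), -490) - 1*(-233513) = √226 - 1*(-233513) = √226 + 233513 = 233513 + √226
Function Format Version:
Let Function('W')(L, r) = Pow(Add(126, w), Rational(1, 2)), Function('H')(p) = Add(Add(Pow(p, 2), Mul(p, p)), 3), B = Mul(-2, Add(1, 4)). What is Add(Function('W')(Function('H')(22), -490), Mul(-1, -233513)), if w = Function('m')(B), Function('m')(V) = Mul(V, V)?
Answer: Add(233513, Pow(226, Rational(1, 2))) ≈ 2.3353e+5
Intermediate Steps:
B = -10 (B = Mul(-2, 5) = -10)
Function('m')(V) = Pow(V, 2)
w = 100 (w = Pow(-10, 2) = 100)
Function('H')(p) = Add(3, Mul(2, Pow(p, 2))) (Function('H')(p) = Add(Add(Pow(p, 2), Pow(p, 2)), 3) = Add(Mul(2, Pow(p, 2)), 3) = Add(3, Mul(2, Pow(p, 2))))
Function('W')(L, r) = Pow(226, Rational(1, 2)) (Function('W')(L, r) = Pow(Add(126, 100), Rational(1, 2)) = Pow(226, Rational(1, 2)))
Add(Function('W')(Function('H')(22), -490), Mul(-1, -233513)) = Add(Pow(226, Rational(1, 2)), Mul(-1, -233513)) = Add(Pow(226, Rational(1, 2)), 233513) = Add(233513, Pow(226, Rational(1, 2)))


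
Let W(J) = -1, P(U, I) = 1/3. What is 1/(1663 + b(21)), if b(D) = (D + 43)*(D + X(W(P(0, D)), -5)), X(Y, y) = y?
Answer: 1/2687 ≈ 0.00037216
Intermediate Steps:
P(U, I) = 1/3
b(D) = (-5 + D)*(43 + D) (b(D) = (D + 43)*(D - 5) = (43 + D)*(-5 + D) = (-5 + D)*(43 + D))
1/(1663 + b(21)) = 1/(1663 + (-215 + 21**2 + 38*21)) = 1/(1663 + (-215 + 441 + 798)) = 1/(1663 + 1024) = 1/2687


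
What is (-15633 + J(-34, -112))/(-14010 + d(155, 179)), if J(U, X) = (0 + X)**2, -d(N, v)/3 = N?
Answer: 3089/14475 ≈ 0.21340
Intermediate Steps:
d(N, v) = -3*N
J(U, X) = X**2
(-15633 + J(-34, -112))/(-14010 + d(155, 179)) = (-15633 + (-112)**2)/(-14010 - 3*155) = (-15633 + 12544)/(-14010 - 465) = -3089/(-14475) = -3089*(-1/14475) = 3089/14475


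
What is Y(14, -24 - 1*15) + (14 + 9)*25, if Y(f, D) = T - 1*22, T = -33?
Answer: 520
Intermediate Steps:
Y(f, D) = -55 (Y(f, D) = -33 - 1*22 = -33 - 22 = -55)
Y(14, -24 - 1*15) + (14 + 9)*25 = -55 + (14 + 9)*25 = -55 + 23*25 = -55 + 575 = 520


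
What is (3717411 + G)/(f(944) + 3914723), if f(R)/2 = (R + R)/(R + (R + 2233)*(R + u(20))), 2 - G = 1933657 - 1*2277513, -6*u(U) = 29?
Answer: 24243148288957/23368363491771 ≈ 1.0374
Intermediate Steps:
u(U) = -29/6 (u(U) = -1/6*29 = -29/6)
G = 343858 (G = 2 - (1933657 - 1*2277513) = 2 - (1933657 - 2277513) = 2 - 1*(-343856) = 2 + 343856 = 343858)
f(R) = 4*R/(R + (2233 + R)*(-29/6 + R)) (f(R) = 2*((R + R)/(R + (R + 2233)*(R - 29/6))) = 2*((2*R)/(R + (2233 + R)*(-29/6 + R))) = 2*(2*R/(R + (2233 + R)*(-29/6 + R))) = 4*R/(R + (2233 + R)*(-29/6 + R)))
(3717411 + G)/(f(944) + 3914723) = (3717411 + 343858)/(24*944/(-64757 + 6*944**2 + 13375*944) + 3914723) = 4061269/(24*944/(-64757 + 6*891136 + 12626000) + 3914723) = 4061269/(24*944/(-64757 + 5346816 + 12626000) + 3914723) = 4061269/(24*944/17908059 + 3914723) = 4061269/(24*944*(1/17908059) + 3914723) = 4061269/(7552/5969353 + 3914723) = 4061269/(23368363491771/5969353) = 4061269*(5969353/23368363491771) = 24243148288957/23368363491771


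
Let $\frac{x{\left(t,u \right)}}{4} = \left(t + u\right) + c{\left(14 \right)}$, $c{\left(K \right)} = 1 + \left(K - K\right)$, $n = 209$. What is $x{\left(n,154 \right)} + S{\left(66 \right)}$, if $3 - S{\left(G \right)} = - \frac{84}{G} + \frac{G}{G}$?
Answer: $\frac{16052}{11} \approx 1459.3$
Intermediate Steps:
$c{\left(K \right)} = 1$ ($c{\left(K \right)} = 1 + 0 = 1$)
$S{\left(G \right)} = 2 + \frac{84}{G}$ ($S{\left(G \right)} = 3 - \left(- \frac{84}{G} + \frac{G}{G}\right) = 3 - \left(- \frac{84}{G} + 1\right) = 3 - \left(1 - \frac{84}{G}\right) = 2 + \frac{84}{G}$)
$x{\left(t,u \right)} = 4 + 4 t + 4 u$ ($x{\left(t,u \right)} = 4 \left(\left(t + u\right) + 1\right) = 4 \left(1 + t + u\right) = 4 + 4 t + 4 u$)
$x{\left(n,154 \right)} + S{\left(66 \right)} = \left(4 + 4 \cdot 209 + 4 \cdot 154\right) + \left(2 + \frac{84}{66}\right) = \left(4 + 836 + 616\right) + \left(2 + 84 \cdot \frac{1}{66}\right) = 1456 + \left(2 + \frac{14}{11}\right) = 1456 + \frac{36}{11} = \frac{16052}{11}$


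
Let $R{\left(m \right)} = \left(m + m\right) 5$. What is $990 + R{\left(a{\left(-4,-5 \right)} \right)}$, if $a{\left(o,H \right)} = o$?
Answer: $950$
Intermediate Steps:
$R{\left(m \right)} = 10 m$ ($R{\left(m \right)} = 2 m 5 = 10 m$)
$990 + R{\left(a{\left(-4,-5 \right)} \right)} = 990 + 10 \left(-4\right) = 990 - 40 = 950$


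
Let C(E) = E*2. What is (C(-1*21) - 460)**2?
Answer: 252004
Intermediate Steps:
C(E) = 2*E
(C(-1*21) - 460)**2 = (2*(-1*21) - 460)**2 = (2*(-21) - 460)**2 = (-42 - 460)**2 = (-502)**2 = 252004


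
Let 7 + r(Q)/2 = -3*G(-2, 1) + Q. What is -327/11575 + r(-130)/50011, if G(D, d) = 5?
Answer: -19872397/578877325 ≈ -0.034329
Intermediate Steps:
r(Q) = -44 + 2*Q (r(Q) = -14 + 2*(-3*5 + Q) = -14 + 2*(-15 + Q) = -14 + (-30 + 2*Q) = -44 + 2*Q)
-327/11575 + r(-130)/50011 = -327/11575 + (-44 + 2*(-130))/50011 = -327*1/11575 + (-44 - 260)*(1/50011) = -327/11575 - 304*1/50011 = -327/11575 - 304/50011 = -19872397/578877325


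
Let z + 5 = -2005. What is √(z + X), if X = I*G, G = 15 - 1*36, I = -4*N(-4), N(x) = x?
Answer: I*√2346 ≈ 48.436*I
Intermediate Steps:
z = -2010 (z = -5 - 2005 = -2010)
I = 16 (I = -4*(-4) = 16)
G = -21 (G = 15 - 36 = -21)
X = -336 (X = 16*(-21) = -336)
√(z + X) = √(-2010 - 336) = √(-2346) = I*√2346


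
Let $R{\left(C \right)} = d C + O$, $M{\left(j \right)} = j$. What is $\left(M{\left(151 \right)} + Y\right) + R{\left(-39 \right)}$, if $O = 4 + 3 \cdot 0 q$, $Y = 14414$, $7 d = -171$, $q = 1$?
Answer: $\frac{108652}{7} \approx 15522.0$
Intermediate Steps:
$d = - \frac{171}{7}$ ($d = \frac{1}{7} \left(-171\right) = - \frac{171}{7} \approx -24.429$)
$O = 4$ ($O = 4 + 3 \cdot 0 \cdot 1 = 4 + 3 \cdot 0 = 4 + 0 = 4$)
$R{\left(C \right)} = 4 - \frac{171 C}{7}$ ($R{\left(C \right)} = - \frac{171 C}{7} + 4 = 4 - \frac{171 C}{7}$)
$\left(M{\left(151 \right)} + Y\right) + R{\left(-39 \right)} = \left(151 + 14414\right) + \left(4 - - \frac{6669}{7}\right) = 14565 + \left(4 + \frac{6669}{7}\right) = 14565 + \frac{6697}{7} = \frac{108652}{7}$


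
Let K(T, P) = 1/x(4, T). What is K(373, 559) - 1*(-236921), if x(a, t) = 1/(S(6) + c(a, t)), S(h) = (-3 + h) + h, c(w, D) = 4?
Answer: 236934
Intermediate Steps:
S(h) = -3 + 2*h
x(a, t) = 1/13 (x(a, t) = 1/((-3 + 2*6) + 4) = 1/((-3 + 12) + 4) = 1/(9 + 4) = 1/13)
K(T, P) = 13 (K(T, P) = 1/(1/13) = 13)
K(373, 559) - 1*(-236921) = 13 - 1*(-236921) = 13 + 236921 = 236934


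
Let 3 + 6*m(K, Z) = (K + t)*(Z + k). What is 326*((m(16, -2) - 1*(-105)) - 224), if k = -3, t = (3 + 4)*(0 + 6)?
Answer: -164141/3 ≈ -54714.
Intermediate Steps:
t = 42 (t = 7*6 = 42)
m(K, Z) = -½ + (-3 + Z)*(42 + K)/6 (m(K, Z) = -½ + ((K + 42)*(Z - 3))/6 = -½ + ((42 + K)*(-3 + Z))/6 = -½ + ((-3 + Z)*(42 + K))/6 = -½ + (-3 + Z)*(42 + K)/6)
326*((m(16, -2) - 1*(-105)) - 224) = 326*(((-43/2 + 7*(-2) - ½*16 + (⅙)*16*(-2)) - 1*(-105)) - 224) = 326*(((-43/2 - 14 - 8 - 16/3) + 105) - 224) = 326*((-293/6 + 105) - 224) = 326*(337/6 - 224) = 326*(-1007/6) = -164141/3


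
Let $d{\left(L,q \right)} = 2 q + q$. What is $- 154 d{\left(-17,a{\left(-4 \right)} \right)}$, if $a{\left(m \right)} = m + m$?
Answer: $3696$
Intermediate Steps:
$a{\left(m \right)} = 2 m$
$d{\left(L,q \right)} = 3 q$
$- 154 d{\left(-17,a{\left(-4 \right)} \right)} = - 154 \cdot 3 \cdot 2 \left(-4\right) = - 154 \cdot 3 \left(-8\right) = \left(-154\right) \left(-24\right) = 3696$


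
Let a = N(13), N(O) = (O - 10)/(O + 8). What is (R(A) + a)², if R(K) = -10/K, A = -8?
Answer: 1521/784 ≈ 1.9401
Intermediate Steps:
N(O) = (-10 + O)/(8 + O)
a = ⅐ (a = (-10 + 13)/(8 + 13) = 3/21 = (1/21)*3 = ⅐ ≈ 0.14286)
(R(A) + a)² = (-10/(-8) + ⅐)² = (-10*(-⅛) + ⅐)² = (5/4 + ⅐)² = (39/28)² = 1521/784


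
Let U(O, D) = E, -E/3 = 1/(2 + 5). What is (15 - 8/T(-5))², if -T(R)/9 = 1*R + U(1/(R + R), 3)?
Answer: 6436369/29241 ≈ 220.11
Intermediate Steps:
E = -3/7 (E = -3/(2 + 5) = -3/7 ≈ -0.42857)
U(O, D) = -3/7
T(R) = 27/7 - 9*R (T(R) = -9*(1*R - 3/7) = -9*(R - 3/7) = -9*(-3/7 + R) = 27/7 - 9*R)
(15 - 8/T(-5))² = (15 - 8/(27/7 - 9*(-5)))² = (15 - 8/(27/7 + 45))² = (15 - 8/342/7)² = (15 - 8*7/342)² = (15 - 28/171)² = (2537/171)² = 6436369/29241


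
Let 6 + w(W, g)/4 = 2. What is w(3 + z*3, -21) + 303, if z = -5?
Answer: 287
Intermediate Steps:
w(W, g) = -16 (w(W, g) = -24 + 4*2 = -24 + 8 = -16)
w(3 + z*3, -21) + 303 = -16 + 303 = 287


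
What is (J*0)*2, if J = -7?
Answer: 0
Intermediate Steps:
(J*0)*2 = -7*0*2 = 0*2 = 0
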